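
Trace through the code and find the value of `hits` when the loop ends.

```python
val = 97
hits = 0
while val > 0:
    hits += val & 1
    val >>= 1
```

Let's trace through this code step by step.

Initialize: val = 97
Initialize: hits = 0
Entering loop: while val > 0:
After iteration 1: val = 48, hits = 1
After iteration 2: val = 24, hits = 1
After iteration 3: val = 12, hits = 1
After iteration 4: val = 6, hits = 1
After iteration 5: val = 3, hits = 1
After iteration 6: val = 1, hits = 2
After iteration 7: val = 0, hits = 3
Loop ends.

Final answer: 3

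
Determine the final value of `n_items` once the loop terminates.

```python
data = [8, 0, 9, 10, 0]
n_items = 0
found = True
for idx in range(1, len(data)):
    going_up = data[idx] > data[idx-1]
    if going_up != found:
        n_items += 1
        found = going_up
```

Let's trace through this code step by step.

Initialize: data = [8, 0, 9, 10, 0]
Initialize: n_items = 0
Initialize: found = True
Entering loop: for idx in range(1, len(data)):
After iteration 1: idx = 1, n_items = 1, found = False, going_up = False
After iteration 2: idx = 2, n_items = 2, found = True, going_up = True
After iteration 3: idx = 3, n_items = 2, found = True, going_up = True
After iteration 4: idx = 4, n_items = 3, found = False, going_up = False
Loop ends.

Final answer: 3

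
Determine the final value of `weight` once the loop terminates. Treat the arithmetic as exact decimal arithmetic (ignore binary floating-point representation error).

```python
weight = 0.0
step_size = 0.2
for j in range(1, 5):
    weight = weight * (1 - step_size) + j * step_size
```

Let's trace through this code step by step.

Initialize: weight = 0.0
Initialize: step_size = 0.2
Entering loop: for j in range(1, 5):
After iteration 1: j = 1, weight = 0.2
After iteration 2: j = 2, weight = 0.56
After iteration 3: j = 3, weight = 1.048
After iteration 4: j = 4, weight = 1.6384
Loop ends.

Final answer: 1.6384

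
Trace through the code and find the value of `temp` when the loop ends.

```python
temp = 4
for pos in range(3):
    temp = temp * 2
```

Let's trace through this code step by step.

Initialize: temp = 4
Entering loop: for pos in range(3):
After iteration 1: pos = 0, temp = 8
After iteration 2: pos = 1, temp = 16
After iteration 3: pos = 2, temp = 32
Loop ends.

Final answer: 32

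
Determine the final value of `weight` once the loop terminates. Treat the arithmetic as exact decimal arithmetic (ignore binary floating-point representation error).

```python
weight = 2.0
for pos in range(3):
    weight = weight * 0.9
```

Let's trace through this code step by step.

Initialize: weight = 2.0
Entering loop: for pos in range(3):
After iteration 1: pos = 0, weight = 1.8
After iteration 2: pos = 1, weight = 1.62
After iteration 3: pos = 2, weight = 1.458
Loop ends.

Final answer: 1.458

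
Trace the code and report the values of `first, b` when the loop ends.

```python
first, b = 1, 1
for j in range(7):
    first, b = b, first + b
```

Let's trace through this code step by step.

Initialize: first = 1
Initialize: b = 1
Entering loop: for j in range(7):
After iteration 1: j = 0, first = 1, b = 2
After iteration 2: j = 1, first = 2, b = 3
After iteration 3: j = 2, first = 3, b = 5
After iteration 4: j = 3, first = 5, b = 8
After iteration 5: j = 4, first = 8, b = 13
After iteration 6: j = 5, first = 13, b = 21
After iteration 7: j = 6, first = 21, b = 34
Loop ends.

Final answer: 21, 34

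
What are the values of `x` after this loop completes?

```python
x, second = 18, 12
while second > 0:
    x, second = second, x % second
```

Let's trace through this code step by step.

Initialize: x = 18
Initialize: second = 12
Entering loop: while second > 0:
After iteration 1: x = 12, second = 6
After iteration 2: x = 6, second = 0
Loop ends.

Final answer: 6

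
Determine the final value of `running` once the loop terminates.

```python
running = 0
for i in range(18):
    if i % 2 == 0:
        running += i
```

Let's trace through this code step by step.

Initialize: running = 0
Entering loop: for i in range(18):
After iteration 1: i = 0, running = 0
After iteration 2: i = 1, running = 0
After iteration 3: i = 2, running = 2
After iteration 4: i = 3, running = 2
After iteration 5: i = 4, running = 6
After iteration 6: i = 5, running = 6
After iteration 7: i = 6, running = 12
After iteration 8: i = 7, running = 12
After iteration 9: i = 8, running = 20
After iteration 10: i = 9, running = 20
After iteration 11: i = 10, running = 30
After iteration 12: i = 11, running = 30
After iteration 13: i = 12, running = 42
After iteration 14: i = 13, running = 42
After iteration 15: i = 14, running = 56
After iteration 16: i = 15, running = 56
After iteration 17: i = 16, running = 72
After iteration 18: i = 17, running = 72
Loop ends.

Final answer: 72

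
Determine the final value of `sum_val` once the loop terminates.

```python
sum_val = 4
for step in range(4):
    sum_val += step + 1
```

Let's trace through this code step by step.

Initialize: sum_val = 4
Entering loop: for step in range(4):
After iteration 1: step = 0, sum_val = 5
After iteration 2: step = 1, sum_val = 7
After iteration 3: step = 2, sum_val = 10
After iteration 4: step = 3, sum_val = 14
Loop ends.

Final answer: 14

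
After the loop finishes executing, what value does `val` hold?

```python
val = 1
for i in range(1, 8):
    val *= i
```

Let's trace through this code step by step.

Initialize: val = 1
Entering loop: for i in range(1, 8):
After iteration 1: i = 1, val = 1
After iteration 2: i = 2, val = 2
After iteration 3: i = 3, val = 6
After iteration 4: i = 4, val = 24
After iteration 5: i = 5, val = 120
After iteration 6: i = 6, val = 720
After iteration 7: i = 7, val = 5040
Loop ends.

Final answer: 5040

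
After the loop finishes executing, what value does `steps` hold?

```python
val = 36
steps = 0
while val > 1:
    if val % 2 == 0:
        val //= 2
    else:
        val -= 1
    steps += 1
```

Let's trace through this code step by step.

Initialize: val = 36
Initialize: steps = 0
Entering loop: while val > 1:
After iteration 1: val = 18, steps = 1
After iteration 2: val = 9, steps = 2
After iteration 3: val = 8, steps = 3
After iteration 4: val = 4, steps = 4
After iteration 5: val = 2, steps = 5
After iteration 6: val = 1, steps = 6
Loop ends.

Final answer: 6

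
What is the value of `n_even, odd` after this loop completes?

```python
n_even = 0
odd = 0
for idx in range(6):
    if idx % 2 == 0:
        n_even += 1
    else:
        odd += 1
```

Let's trace through this code step by step.

Initialize: n_even = 0
Initialize: odd = 0
Entering loop: for idx in range(6):
After iteration 1: idx = 0, n_even = 1, odd = 0
After iteration 2: idx = 1, n_even = 1, odd = 1
After iteration 3: idx = 2, n_even = 2, odd = 1
After iteration 4: idx = 3, n_even = 2, odd = 2
After iteration 5: idx = 4, n_even = 3, odd = 2
After iteration 6: idx = 5, n_even = 3, odd = 3
Loop ends.

Final answer: 3, 3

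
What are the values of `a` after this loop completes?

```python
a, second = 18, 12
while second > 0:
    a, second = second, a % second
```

Let's trace through this code step by step.

Initialize: a = 18
Initialize: second = 12
Entering loop: while second > 0:
After iteration 1: a = 12, second = 6
After iteration 2: a = 6, second = 0
Loop ends.

Final answer: 6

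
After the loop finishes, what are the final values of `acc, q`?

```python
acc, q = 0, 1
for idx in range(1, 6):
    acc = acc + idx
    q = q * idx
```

Let's trace through this code step by step.

Initialize: acc = 0
Initialize: q = 1
Entering loop: for idx in range(1, 6):
After iteration 1: idx = 1, acc = 1, q = 1
After iteration 2: idx = 2, acc = 3, q = 2
After iteration 3: idx = 3, acc = 6, q = 6
After iteration 4: idx = 4, acc = 10, q = 24
After iteration 5: idx = 5, acc = 15, q = 120
Loop ends.

Final answer: 15, 120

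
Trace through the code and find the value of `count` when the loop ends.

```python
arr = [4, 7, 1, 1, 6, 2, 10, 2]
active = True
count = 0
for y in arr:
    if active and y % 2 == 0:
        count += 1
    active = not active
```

Let's trace through this code step by step.

Initialize: arr = [4, 7, 1, 1, 6, 2, 10, 2]
Initialize: active = True
Initialize: count = 0
Entering loop: for y in arr:
After iteration 1: y = 4, active = False, count = 1
After iteration 2: y = 7, active = True, count = 1
After iteration 3: y = 1, active = False, count = 1
After iteration 4: y = 1, active = True, count = 1
After iteration 5: y = 6, active = False, count = 2
After iteration 6: y = 2, active = True, count = 2
After iteration 7: y = 10, active = False, count = 3
After iteration 8: y = 2, active = True, count = 3
Loop ends.

Final answer: 3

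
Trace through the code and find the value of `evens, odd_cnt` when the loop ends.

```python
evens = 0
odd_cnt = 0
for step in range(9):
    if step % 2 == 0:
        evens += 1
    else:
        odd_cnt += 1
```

Let's trace through this code step by step.

Initialize: evens = 0
Initialize: odd_cnt = 0
Entering loop: for step in range(9):
After iteration 1: step = 0, evens = 1, odd_cnt = 0
After iteration 2: step = 1, evens = 1, odd_cnt = 1
After iteration 3: step = 2, evens = 2, odd_cnt = 1
After iteration 4: step = 3, evens = 2, odd_cnt = 2
After iteration 5: step = 4, evens = 3, odd_cnt = 2
After iteration 6: step = 5, evens = 3, odd_cnt = 3
After iteration 7: step = 6, evens = 4, odd_cnt = 3
After iteration 8: step = 7, evens = 4, odd_cnt = 4
After iteration 9: step = 8, evens = 5, odd_cnt = 4
Loop ends.

Final answer: 5, 4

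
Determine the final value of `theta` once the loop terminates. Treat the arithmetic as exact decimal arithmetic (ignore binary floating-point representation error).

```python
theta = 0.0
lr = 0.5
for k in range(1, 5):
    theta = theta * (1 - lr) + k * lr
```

Let's trace through this code step by step.

Initialize: theta = 0.0
Initialize: lr = 0.5
Entering loop: for k in range(1, 5):
After iteration 1: k = 1, theta = 0.5
After iteration 2: k = 2, theta = 1.25
After iteration 3: k = 3, theta = 2.125
After iteration 4: k = 4, theta = 3.0625
Loop ends.

Final answer: 3.0625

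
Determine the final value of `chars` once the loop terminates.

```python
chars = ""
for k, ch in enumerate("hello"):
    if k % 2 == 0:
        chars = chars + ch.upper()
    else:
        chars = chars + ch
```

Let's trace through this code step by step.

Initialize: chars = ''
Entering loop: for k, ch in enumerate("hello"):
After iteration 1: k = 0, ch = 'h', chars = 'H'
After iteration 2: k = 1, ch = 'e', chars = 'He'
After iteration 3: k = 2, ch = 'l', chars = 'HeL'
After iteration 4: k = 3, ch = 'l', chars = 'HeLl'
After iteration 5: k = 4, ch = 'o', chars = 'HeLlO'
Loop ends.

Final answer: 'HeLlO'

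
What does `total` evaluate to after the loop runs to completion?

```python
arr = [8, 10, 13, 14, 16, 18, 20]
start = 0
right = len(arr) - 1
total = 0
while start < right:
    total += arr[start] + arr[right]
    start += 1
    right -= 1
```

Let's trace through this code step by step.

Initialize: arr = [8, 10, 13, 14, 16, 18, 20]
Initialize: start = 0
Initialize: right = 6
Initialize: total = 0
Entering loop: while start < right:
After iteration 1: start = 1, right = 5, total = 28
After iteration 2: start = 2, right = 4, total = 56
After iteration 3: start = 3, right = 3, total = 85
Loop ends.

Final answer: 85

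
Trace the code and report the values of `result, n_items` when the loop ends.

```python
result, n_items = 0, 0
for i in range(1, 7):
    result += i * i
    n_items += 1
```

Let's trace through this code step by step.

Initialize: result = 0
Initialize: n_items = 0
Entering loop: for i in range(1, 7):
After iteration 1: i = 1, result = 1, n_items = 1
After iteration 2: i = 2, result = 5, n_items = 2
After iteration 3: i = 3, result = 14, n_items = 3
After iteration 4: i = 4, result = 30, n_items = 4
After iteration 5: i = 5, result = 55, n_items = 5
After iteration 6: i = 6, result = 91, n_items = 6
Loop ends.

Final answer: 91, 6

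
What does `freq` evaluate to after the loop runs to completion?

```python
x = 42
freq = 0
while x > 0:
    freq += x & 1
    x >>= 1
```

Let's trace through this code step by step.

Initialize: x = 42
Initialize: freq = 0
Entering loop: while x > 0:
After iteration 1: x = 21, freq = 0
After iteration 2: x = 10, freq = 1
After iteration 3: x = 5, freq = 1
After iteration 4: x = 2, freq = 2
After iteration 5: x = 1, freq = 2
After iteration 6: x = 0, freq = 3
Loop ends.

Final answer: 3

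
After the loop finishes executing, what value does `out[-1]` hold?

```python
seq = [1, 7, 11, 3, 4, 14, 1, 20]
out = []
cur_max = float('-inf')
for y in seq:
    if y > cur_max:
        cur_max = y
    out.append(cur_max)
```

Let's trace through this code step by step.

Initialize: seq = [1, 7, 11, 3, 4, 14, 1, 20]
Initialize: out = []
Initialize: cur_max = -inf
Entering loop: for y in seq:
After iteration 1: y = 1, out = [1], cur_max = 1
After iteration 2: y = 7, out = [1, 7], cur_max = 7
After iteration 3: y = 11, out = [1, 7, 11], cur_max = 11
After iteration 4: y = 3, out = [1, 7, 11, 11], cur_max = 11
After iteration 5: y = 4, out = [1, 7, 11, 11, 11], cur_max = 11
After iteration 6: y = 14, out = [1, 7, 11, 11, 11, 14], cur_max = 14
After iteration 7: y = 1, out = [1, 7, 11, 11, 11, 14, 14], cur_max = 14
After iteration 8: y = 20, out = [1, 7, 11, 11, 11, 14, 14, 20], cur_max = 20
Loop ends.
out[-1] = 20

Final answer: 20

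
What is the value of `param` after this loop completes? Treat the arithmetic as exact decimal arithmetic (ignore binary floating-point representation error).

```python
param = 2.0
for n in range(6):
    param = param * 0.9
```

Let's trace through this code step by step.

Initialize: param = 2.0
Entering loop: for n in range(6):
After iteration 1: n = 0, param = 1.8
After iteration 2: n = 1, param = 1.62
After iteration 3: n = 2, param = 1.458
After iteration 4: n = 3, param = 1.3122
After iteration 5: n = 4, param = 1.18098
After iteration 6: n = 5, param = 1.062882
Loop ends.

Final answer: 1.062882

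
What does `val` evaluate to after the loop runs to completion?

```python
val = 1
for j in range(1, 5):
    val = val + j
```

Let's trace through this code step by step.

Initialize: val = 1
Entering loop: for j in range(1, 5):
After iteration 1: j = 1, val = 2
After iteration 2: j = 2, val = 4
After iteration 3: j = 3, val = 7
After iteration 4: j = 4, val = 11
Loop ends.

Final answer: 11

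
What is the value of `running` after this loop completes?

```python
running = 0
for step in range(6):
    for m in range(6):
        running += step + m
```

Let's trace through this code step by step.

Initialize: running = 0
Entering loop: for step in range(6):
After iteration 1: step = 0, running = 15
After iteration 2: step = 1, running = 36
After iteration 3: step = 2, running = 63
After iteration 4: step = 3, running = 96
After iteration 5: step = 4, running = 135
After iteration 6: step = 5, running = 180
Loop ends.

Final answer: 180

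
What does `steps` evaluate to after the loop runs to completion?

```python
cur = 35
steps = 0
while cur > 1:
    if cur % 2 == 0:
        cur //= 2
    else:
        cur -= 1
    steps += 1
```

Let's trace through this code step by step.

Initialize: cur = 35
Initialize: steps = 0
Entering loop: while cur > 1:
After iteration 1: cur = 34, steps = 1
After iteration 2: cur = 17, steps = 2
After iteration 3: cur = 16, steps = 3
After iteration 4: cur = 8, steps = 4
After iteration 5: cur = 4, steps = 5
After iteration 6: cur = 2, steps = 6
After iteration 7: cur = 1, steps = 7
Loop ends.

Final answer: 7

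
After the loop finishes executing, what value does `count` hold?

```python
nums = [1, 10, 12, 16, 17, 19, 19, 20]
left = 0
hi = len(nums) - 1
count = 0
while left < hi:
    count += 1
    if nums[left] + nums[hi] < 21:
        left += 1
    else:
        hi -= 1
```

Let's trace through this code step by step.

Initialize: nums = [1, 10, 12, 16, 17, 19, 19, 20]
Initialize: left = 0
Initialize: hi = 7
Initialize: count = 0
Entering loop: while left < hi:
After iteration 1: left = 0, hi = 6, count = 1
After iteration 2: left = 1, hi = 6, count = 2
After iteration 3: left = 1, hi = 5, count = 3
After iteration 4: left = 1, hi = 4, count = 4
After iteration 5: left = 1, hi = 3, count = 5
After iteration 6: left = 1, hi = 2, count = 6
After iteration 7: left = 1, hi = 1, count = 7
Loop ends.

Final answer: 7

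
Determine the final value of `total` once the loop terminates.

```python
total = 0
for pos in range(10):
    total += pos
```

Let's trace through this code step by step.

Initialize: total = 0
Entering loop: for pos in range(10):
After iteration 1: pos = 0, total = 0
After iteration 2: pos = 1, total = 1
After iteration 3: pos = 2, total = 3
After iteration 4: pos = 3, total = 6
After iteration 5: pos = 4, total = 10
After iteration 6: pos = 5, total = 15
After iteration 7: pos = 6, total = 21
After iteration 8: pos = 7, total = 28
After iteration 9: pos = 8, total = 36
After iteration 10: pos = 9, total = 45
Loop ends.

Final answer: 45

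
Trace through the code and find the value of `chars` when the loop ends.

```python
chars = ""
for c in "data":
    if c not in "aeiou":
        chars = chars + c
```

Let's trace through this code step by step.

Initialize: chars = ''
Entering loop: for c in "data":
After iteration 1: c = 'd', chars = 'd'
After iteration 2: c = 'a', chars = 'd'
After iteration 3: c = 't', chars = 'dt'
After iteration 4: c = 'a', chars = 'dt'
Loop ends.

Final answer: 'dt'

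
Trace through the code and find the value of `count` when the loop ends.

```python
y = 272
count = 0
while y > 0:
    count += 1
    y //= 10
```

Let's trace through this code step by step.

Initialize: y = 272
Initialize: count = 0
Entering loop: while y > 0:
After iteration 1: y = 27, count = 1
After iteration 2: y = 2, count = 2
After iteration 3: y = 0, count = 3
Loop ends.

Final answer: 3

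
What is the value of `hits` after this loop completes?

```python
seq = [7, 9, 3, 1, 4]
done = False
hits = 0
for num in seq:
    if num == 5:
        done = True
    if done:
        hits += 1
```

Let's trace through this code step by step.

Initialize: seq = [7, 9, 3, 1, 4]
Initialize: done = False
Initialize: hits = 0
Entering loop: for num in seq:
After iteration 1: num = 7, hits = 0
After iteration 2: num = 9, hits = 0
After iteration 3: num = 3, hits = 0
After iteration 4: num = 1, hits = 0
After iteration 5: num = 4, hits = 0
Loop ends.

Final answer: 0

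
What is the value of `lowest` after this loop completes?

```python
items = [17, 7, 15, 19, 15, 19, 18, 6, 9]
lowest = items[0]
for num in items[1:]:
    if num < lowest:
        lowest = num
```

Let's trace through this code step by step.

Initialize: items = [17, 7, 15, 19, 15, 19, 18, 6, 9]
Initialize: lowest = 17
Entering loop: for num in items[1:]:
After iteration 1: num = 7, lowest = 7
After iteration 2: num = 15, lowest = 7
After iteration 3: num = 19, lowest = 7
After iteration 4: num = 15, lowest = 7
After iteration 5: num = 19, lowest = 7
After iteration 6: num = 18, lowest = 7
After iteration 7: num = 6, lowest = 6
After iteration 8: num = 9, lowest = 6
Loop ends.

Final answer: 6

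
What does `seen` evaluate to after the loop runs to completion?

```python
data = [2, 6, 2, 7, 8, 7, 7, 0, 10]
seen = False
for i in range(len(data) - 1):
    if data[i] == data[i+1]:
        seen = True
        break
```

Let's trace through this code step by step.

Initialize: data = [2, 6, 2, 7, 8, 7, 7, 0, 10]
Initialize: seen = False
Entering loop: for i in range(len(data) - 1):
After iteration 1: i = 0, seen = False
After iteration 2: i = 1, seen = False
After iteration 3: i = 2, seen = False
After iteration 4: i = 3, seen = False
After iteration 5: i = 4, seen = False
After iteration 6: i = 5, seen = True
Loop ends.

Final answer: True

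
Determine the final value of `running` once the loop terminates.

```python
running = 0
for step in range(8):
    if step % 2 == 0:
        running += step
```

Let's trace through this code step by step.

Initialize: running = 0
Entering loop: for step in range(8):
After iteration 1: step = 0, running = 0
After iteration 2: step = 1, running = 0
After iteration 3: step = 2, running = 2
After iteration 4: step = 3, running = 2
After iteration 5: step = 4, running = 6
After iteration 6: step = 5, running = 6
After iteration 7: step = 6, running = 12
After iteration 8: step = 7, running = 12
Loop ends.

Final answer: 12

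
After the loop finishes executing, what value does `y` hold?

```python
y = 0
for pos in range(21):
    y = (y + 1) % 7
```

Let's trace through this code step by step.

Initialize: y = 0
Entering loop: for pos in range(21):
After iteration 1: pos = 0, y = 1
After iteration 2: pos = 1, y = 2
After iteration 3: pos = 2, y = 3
After iteration 4: pos = 3, y = 4
After iteration 5: pos = 4, y = 5
After iteration 6: pos = 5, y = 6
After iteration 7: pos = 6, y = 0
After iteration 8: pos = 7, y = 1
After iteration 9: pos = 8, y = 2
After iteration 10: pos = 9, y = 3
After iteration 11: pos = 10, y = 4
After iteration 12: pos = 11, y = 5
After iteration 13: pos = 12, y = 6
After iteration 14: pos = 13, y = 0
After iteration 15: pos = 14, y = 1
After iteration 16: pos = 15, y = 2
After iteration 17: pos = 16, y = 3
After iteration 18: pos = 17, y = 4
After iteration 19: pos = 18, y = 5
After iteration 20: pos = 19, y = 6
After iteration 21: pos = 20, y = 0
Loop ends.

Final answer: 0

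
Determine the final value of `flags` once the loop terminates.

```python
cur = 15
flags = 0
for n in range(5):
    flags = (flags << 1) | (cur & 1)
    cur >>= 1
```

Let's trace through this code step by step.

Initialize: cur = 15
Initialize: flags = 0
Entering loop: for n in range(5):
After iteration 1: n = 0, cur = 7, flags = 1
After iteration 2: n = 1, cur = 3, flags = 3
After iteration 3: n = 2, cur = 1, flags = 7
After iteration 4: n = 3, cur = 0, flags = 15
After iteration 5: n = 4, cur = 0, flags = 30
Loop ends.

Final answer: 30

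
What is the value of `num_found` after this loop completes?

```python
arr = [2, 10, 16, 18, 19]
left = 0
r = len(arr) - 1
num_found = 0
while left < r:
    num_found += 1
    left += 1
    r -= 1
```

Let's trace through this code step by step.

Initialize: arr = [2, 10, 16, 18, 19]
Initialize: left = 0
Initialize: r = 4
Initialize: num_found = 0
Entering loop: while left < r:
After iteration 1: left = 1, r = 3, num_found = 1
After iteration 2: left = 2, r = 2, num_found = 2
Loop ends.

Final answer: 2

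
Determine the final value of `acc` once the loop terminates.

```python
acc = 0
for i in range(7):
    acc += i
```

Let's trace through this code step by step.

Initialize: acc = 0
Entering loop: for i in range(7):
After iteration 1: i = 0, acc = 0
After iteration 2: i = 1, acc = 1
After iteration 3: i = 2, acc = 3
After iteration 4: i = 3, acc = 6
After iteration 5: i = 4, acc = 10
After iteration 6: i = 5, acc = 15
After iteration 7: i = 6, acc = 21
Loop ends.

Final answer: 21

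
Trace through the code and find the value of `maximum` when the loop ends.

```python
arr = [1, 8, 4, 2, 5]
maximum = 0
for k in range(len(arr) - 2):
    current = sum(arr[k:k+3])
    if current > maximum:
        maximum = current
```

Let's trace through this code step by step.

Initialize: arr = [1, 8, 4, 2, 5]
Initialize: maximum = 0
Entering loop: for k in range(len(arr) - 2):
After iteration 1: k = 0, maximum = 13, current = 13
After iteration 2: k = 1, maximum = 14, current = 14
After iteration 3: k = 2, maximum = 14, current = 11
Loop ends.

Final answer: 14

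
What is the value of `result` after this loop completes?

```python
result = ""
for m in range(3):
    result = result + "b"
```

Let's trace through this code step by step.

Initialize: result = ''
Entering loop: for m in range(3):
After iteration 1: m = 0, result = 'b'
After iteration 2: m = 1, result = 'bb'
After iteration 3: m = 2, result = 'bbb'
Loop ends.

Final answer: 'bbb'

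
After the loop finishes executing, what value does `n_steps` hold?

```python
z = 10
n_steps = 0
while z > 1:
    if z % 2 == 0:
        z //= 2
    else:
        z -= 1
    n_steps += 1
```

Let's trace through this code step by step.

Initialize: z = 10
Initialize: n_steps = 0
Entering loop: while z > 1:
After iteration 1: z = 5, n_steps = 1
After iteration 2: z = 4, n_steps = 2
After iteration 3: z = 2, n_steps = 3
After iteration 4: z = 1, n_steps = 4
Loop ends.

Final answer: 4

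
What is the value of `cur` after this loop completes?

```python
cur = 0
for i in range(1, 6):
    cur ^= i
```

Let's trace through this code step by step.

Initialize: cur = 0
Entering loop: for i in range(1, 6):
After iteration 1: i = 1, cur = 1
After iteration 2: i = 2, cur = 3
After iteration 3: i = 3, cur = 0
After iteration 4: i = 4, cur = 4
After iteration 5: i = 5, cur = 1
Loop ends.

Final answer: 1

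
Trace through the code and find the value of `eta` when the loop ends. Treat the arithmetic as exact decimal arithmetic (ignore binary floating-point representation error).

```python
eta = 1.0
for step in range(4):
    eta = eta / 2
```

Let's trace through this code step by step.

Initialize: eta = 1.0
Entering loop: for step in range(4):
After iteration 1: step = 0, eta = 0.5
After iteration 2: step = 1, eta = 0.25
After iteration 3: step = 2, eta = 0.125
After iteration 4: step = 3, eta = 0.0625
Loop ends.

Final answer: 0.0625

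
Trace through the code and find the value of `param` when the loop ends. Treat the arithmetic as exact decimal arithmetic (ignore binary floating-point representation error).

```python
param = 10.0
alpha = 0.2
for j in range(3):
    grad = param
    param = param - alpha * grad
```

Let's trace through this code step by step.

Initialize: param = 10.0
Initialize: alpha = 0.2
Entering loop: for j in range(3):
After iteration 1: j = 0, param = 8.0, grad = 10.0
After iteration 2: j = 1, param = 6.4, grad = 8.0
After iteration 3: j = 2, param = 5.12, grad = 6.4
Loop ends.

Final answer: 5.12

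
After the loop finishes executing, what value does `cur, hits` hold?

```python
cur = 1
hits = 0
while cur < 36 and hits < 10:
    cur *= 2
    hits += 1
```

Let's trace through this code step by step.

Initialize: cur = 1
Initialize: hits = 0
Entering loop: while cur < 36 and hits < 10:
After iteration 1: cur = 2, hits = 1
After iteration 2: cur = 4, hits = 2
After iteration 3: cur = 8, hits = 3
After iteration 4: cur = 16, hits = 4
After iteration 5: cur = 32, hits = 5
After iteration 6: cur = 64, hits = 6
Loop ends.

Final answer: 64, 6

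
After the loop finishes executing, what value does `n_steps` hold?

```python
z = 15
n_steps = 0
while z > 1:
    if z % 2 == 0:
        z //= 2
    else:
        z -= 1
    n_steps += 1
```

Let's trace through this code step by step.

Initialize: z = 15
Initialize: n_steps = 0
Entering loop: while z > 1:
After iteration 1: z = 14, n_steps = 1
After iteration 2: z = 7, n_steps = 2
After iteration 3: z = 6, n_steps = 3
After iteration 4: z = 3, n_steps = 4
After iteration 5: z = 2, n_steps = 5
After iteration 6: z = 1, n_steps = 6
Loop ends.

Final answer: 6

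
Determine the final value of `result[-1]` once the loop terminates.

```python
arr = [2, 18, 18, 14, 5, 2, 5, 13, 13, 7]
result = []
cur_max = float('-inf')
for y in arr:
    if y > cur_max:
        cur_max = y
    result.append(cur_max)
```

Let's trace through this code step by step.

Initialize: arr = [2, 18, 18, 14, 5, 2, 5, 13, 13, 7]
Initialize: result = []
Initialize: cur_max = -inf
Entering loop: for y in arr:
After iteration 1: y = 2, result = [2], cur_max = 2
After iteration 2: y = 18, result = [2, 18], cur_max = 18
After iteration 3: y = 18, result = [2, 18, 18], cur_max = 18
After iteration 4: y = 14, result = [2, 18, 18, 18], cur_max = 18
After iteration 5: y = 5, result = [2, 18, 18, 18, 18], cur_max = 18
After iteration 6: y = 2, result = [2, 18, 18, 18, 18, 18], cur_max = 18
After iteration 7: y = 5, result = [2, 18, 18, 18, 18, 18, 18], cur_max = 18
After iteration 8: y = 13, result = [2, 18, 18, 18, 18, 18, 18, 18], cur_max = 18
After iteration 9: y = 13, result = [2, 18, 18, 18, 18, 18, 18, 18, 18], cur_max = 18
After iteration 10: y = 7, result = [2, 18, 18, 18, 18, 18, 18, 18, 18, 18], cur_max = 18
Loop ends.
result[-1] = 18

Final answer: 18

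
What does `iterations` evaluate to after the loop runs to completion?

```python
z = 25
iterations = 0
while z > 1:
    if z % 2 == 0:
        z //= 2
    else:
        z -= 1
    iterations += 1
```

Let's trace through this code step by step.

Initialize: z = 25
Initialize: iterations = 0
Entering loop: while z > 1:
After iteration 1: z = 24, iterations = 1
After iteration 2: z = 12, iterations = 2
After iteration 3: z = 6, iterations = 3
After iteration 4: z = 3, iterations = 4
After iteration 5: z = 2, iterations = 5
After iteration 6: z = 1, iterations = 6
Loop ends.

Final answer: 6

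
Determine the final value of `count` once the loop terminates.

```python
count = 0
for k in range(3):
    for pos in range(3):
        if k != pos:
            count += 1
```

Let's trace through this code step by step.

Initialize: count = 0
Entering loop: for k in range(3):
After iteration 1: k = 0, count = 2
After iteration 2: k = 1, count = 4
After iteration 3: k = 2, count = 6
Loop ends.

Final answer: 6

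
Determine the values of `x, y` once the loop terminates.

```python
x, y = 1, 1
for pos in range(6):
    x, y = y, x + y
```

Let's trace through this code step by step.

Initialize: x = 1
Initialize: y = 1
Entering loop: for pos in range(6):
After iteration 1: pos = 0, x = 1, y = 2
After iteration 2: pos = 1, x = 2, y = 3
After iteration 3: pos = 2, x = 3, y = 5
After iteration 4: pos = 3, x = 5, y = 8
After iteration 5: pos = 4, x = 8, y = 13
After iteration 6: pos = 5, x = 13, y = 21
Loop ends.

Final answer: 13, 21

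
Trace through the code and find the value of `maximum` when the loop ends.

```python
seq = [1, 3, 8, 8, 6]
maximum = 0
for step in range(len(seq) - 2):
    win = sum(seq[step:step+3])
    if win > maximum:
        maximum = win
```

Let's trace through this code step by step.

Initialize: seq = [1, 3, 8, 8, 6]
Initialize: maximum = 0
Entering loop: for step in range(len(seq) - 2):
After iteration 1: step = 0, maximum = 12, win = 12
After iteration 2: step = 1, maximum = 19, win = 19
After iteration 3: step = 2, maximum = 22, win = 22
Loop ends.

Final answer: 22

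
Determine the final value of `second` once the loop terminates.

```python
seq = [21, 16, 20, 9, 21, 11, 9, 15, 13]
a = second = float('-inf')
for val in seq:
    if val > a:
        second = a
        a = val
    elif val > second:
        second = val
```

Let's trace through this code step by step.

Initialize: seq = [21, 16, 20, 9, 21, 11, 9, 15, 13]
Initialize: a = -inf
Initialize: second = -inf
Entering loop: for val in seq:
After iteration 1: val = 21, a = 21, second = -inf
After iteration 2: val = 16, a = 21, second = 16
After iteration 3: val = 20, a = 21, second = 20
After iteration 4: val = 9, a = 21, second = 20
After iteration 5: val = 21, a = 21, second = 21
After iteration 6: val = 11, a = 21, second = 21
After iteration 7: val = 9, a = 21, second = 21
After iteration 8: val = 15, a = 21, second = 21
After iteration 9: val = 13, a = 21, second = 21
Loop ends.

Final answer: 21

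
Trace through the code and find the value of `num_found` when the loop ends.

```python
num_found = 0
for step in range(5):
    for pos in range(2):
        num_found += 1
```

Let's trace through this code step by step.

Initialize: num_found = 0
Entering loop: for step in range(5):
After iteration 1: step = 0, num_found = 2
After iteration 2: step = 1, num_found = 4
After iteration 3: step = 2, num_found = 6
After iteration 4: step = 3, num_found = 8
After iteration 5: step = 4, num_found = 10
Loop ends.

Final answer: 10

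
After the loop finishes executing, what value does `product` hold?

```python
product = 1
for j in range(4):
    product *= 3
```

Let's trace through this code step by step.

Initialize: product = 1
Entering loop: for j in range(4):
After iteration 1: j = 0, product = 3
After iteration 2: j = 1, product = 9
After iteration 3: j = 2, product = 27
After iteration 4: j = 3, product = 81
Loop ends.

Final answer: 81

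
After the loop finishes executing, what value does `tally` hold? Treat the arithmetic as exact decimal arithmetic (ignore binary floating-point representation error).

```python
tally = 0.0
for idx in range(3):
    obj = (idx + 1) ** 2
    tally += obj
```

Let's trace through this code step by step.

Initialize: tally = 0.0
Entering loop: for idx in range(3):
After iteration 1: idx = 0, tally = 1.0, obj = 1
After iteration 2: idx = 1, tally = 5.0, obj = 4
After iteration 3: idx = 2, tally = 14.0, obj = 9
Loop ends.

Final answer: 14.0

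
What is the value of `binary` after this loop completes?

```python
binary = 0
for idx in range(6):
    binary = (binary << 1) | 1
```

Let's trace through this code step by step.

Initialize: binary = 0
Entering loop: for idx in range(6):
After iteration 1: idx = 0, binary = 1
After iteration 2: idx = 1, binary = 3
After iteration 3: idx = 2, binary = 7
After iteration 4: idx = 3, binary = 15
After iteration 5: idx = 4, binary = 31
After iteration 6: idx = 5, binary = 63
Loop ends.

Final answer: 63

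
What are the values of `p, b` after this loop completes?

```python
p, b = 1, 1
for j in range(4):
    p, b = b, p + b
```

Let's trace through this code step by step.

Initialize: p = 1
Initialize: b = 1
Entering loop: for j in range(4):
After iteration 1: j = 0, p = 1, b = 2
After iteration 2: j = 1, p = 2, b = 3
After iteration 3: j = 2, p = 3, b = 5
After iteration 4: j = 3, p = 5, b = 8
Loop ends.

Final answer: 5, 8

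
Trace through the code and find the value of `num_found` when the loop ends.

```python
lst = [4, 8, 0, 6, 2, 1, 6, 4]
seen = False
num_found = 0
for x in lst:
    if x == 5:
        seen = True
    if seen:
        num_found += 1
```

Let's trace through this code step by step.

Initialize: lst = [4, 8, 0, 6, 2, 1, 6, 4]
Initialize: seen = False
Initialize: num_found = 0
Entering loop: for x in lst:
After iteration 1: x = 4, num_found = 0
After iteration 2: x = 8, num_found = 0
After iteration 3: x = 0, num_found = 0
After iteration 4: x = 6, num_found = 0
After iteration 5: x = 2, num_found = 0
After iteration 6: x = 1, num_found = 0
After iteration 7: x = 6, num_found = 0
After iteration 8: x = 4, num_found = 0
Loop ends.

Final answer: 0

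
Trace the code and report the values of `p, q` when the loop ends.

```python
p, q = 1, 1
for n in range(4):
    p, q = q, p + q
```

Let's trace through this code step by step.

Initialize: p = 1
Initialize: q = 1
Entering loop: for n in range(4):
After iteration 1: n = 0, p = 1, q = 2
After iteration 2: n = 1, p = 2, q = 3
After iteration 3: n = 2, p = 3, q = 5
After iteration 4: n = 3, p = 5, q = 8
Loop ends.

Final answer: 5, 8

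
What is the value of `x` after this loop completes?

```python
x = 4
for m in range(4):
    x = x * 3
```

Let's trace through this code step by step.

Initialize: x = 4
Entering loop: for m in range(4):
After iteration 1: m = 0, x = 12
After iteration 2: m = 1, x = 36
After iteration 3: m = 2, x = 108
After iteration 4: m = 3, x = 324
Loop ends.

Final answer: 324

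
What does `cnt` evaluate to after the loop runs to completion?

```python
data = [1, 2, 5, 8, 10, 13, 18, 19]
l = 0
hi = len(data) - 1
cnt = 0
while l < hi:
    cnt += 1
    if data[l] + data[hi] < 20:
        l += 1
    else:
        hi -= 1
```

Let's trace through this code step by step.

Initialize: data = [1, 2, 5, 8, 10, 13, 18, 19]
Initialize: l = 0
Initialize: hi = 7
Initialize: cnt = 0
Entering loop: while l < hi:
After iteration 1: l = 0, hi = 6, cnt = 1
After iteration 2: l = 1, hi = 6, cnt = 2
After iteration 3: l = 1, hi = 5, cnt = 3
After iteration 4: l = 2, hi = 5, cnt = 4
After iteration 5: l = 3, hi = 5, cnt = 5
After iteration 6: l = 3, hi = 4, cnt = 6
After iteration 7: l = 4, hi = 4, cnt = 7
Loop ends.

Final answer: 7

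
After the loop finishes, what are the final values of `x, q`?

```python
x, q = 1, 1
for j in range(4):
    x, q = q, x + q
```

Let's trace through this code step by step.

Initialize: x = 1
Initialize: q = 1
Entering loop: for j in range(4):
After iteration 1: j = 0, x = 1, q = 2
After iteration 2: j = 1, x = 2, q = 3
After iteration 3: j = 2, x = 3, q = 5
After iteration 4: j = 3, x = 5, q = 8
Loop ends.

Final answer: 5, 8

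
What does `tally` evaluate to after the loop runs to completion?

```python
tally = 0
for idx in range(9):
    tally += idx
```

Let's trace through this code step by step.

Initialize: tally = 0
Entering loop: for idx in range(9):
After iteration 1: idx = 0, tally = 0
After iteration 2: idx = 1, tally = 1
After iteration 3: idx = 2, tally = 3
After iteration 4: idx = 3, tally = 6
After iteration 5: idx = 4, tally = 10
After iteration 6: idx = 5, tally = 15
After iteration 7: idx = 6, tally = 21
After iteration 8: idx = 7, tally = 28
After iteration 9: idx = 8, tally = 36
Loop ends.

Final answer: 36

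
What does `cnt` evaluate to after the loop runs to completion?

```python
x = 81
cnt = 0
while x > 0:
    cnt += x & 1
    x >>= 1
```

Let's trace through this code step by step.

Initialize: x = 81
Initialize: cnt = 0
Entering loop: while x > 0:
After iteration 1: x = 40, cnt = 1
After iteration 2: x = 20, cnt = 1
After iteration 3: x = 10, cnt = 1
After iteration 4: x = 5, cnt = 1
After iteration 5: x = 2, cnt = 2
After iteration 6: x = 1, cnt = 2
After iteration 7: x = 0, cnt = 3
Loop ends.

Final answer: 3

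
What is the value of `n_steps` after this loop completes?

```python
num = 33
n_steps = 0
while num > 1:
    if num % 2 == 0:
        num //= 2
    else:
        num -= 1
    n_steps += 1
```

Let's trace through this code step by step.

Initialize: num = 33
Initialize: n_steps = 0
Entering loop: while num > 1:
After iteration 1: num = 32, n_steps = 1
After iteration 2: num = 16, n_steps = 2
After iteration 3: num = 8, n_steps = 3
After iteration 4: num = 4, n_steps = 4
After iteration 5: num = 2, n_steps = 5
After iteration 6: num = 1, n_steps = 6
Loop ends.

Final answer: 6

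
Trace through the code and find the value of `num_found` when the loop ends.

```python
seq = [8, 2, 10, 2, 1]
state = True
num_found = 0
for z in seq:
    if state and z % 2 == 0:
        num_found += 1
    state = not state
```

Let's trace through this code step by step.

Initialize: seq = [8, 2, 10, 2, 1]
Initialize: state = True
Initialize: num_found = 0
Entering loop: for z in seq:
After iteration 1: z = 8, state = False, num_found = 1
After iteration 2: z = 2, state = True, num_found = 1
After iteration 3: z = 10, state = False, num_found = 2
After iteration 4: z = 2, state = True, num_found = 2
After iteration 5: z = 1, state = False, num_found = 2
Loop ends.

Final answer: 2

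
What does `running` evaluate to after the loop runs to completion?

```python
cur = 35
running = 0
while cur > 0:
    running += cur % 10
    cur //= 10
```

Let's trace through this code step by step.

Initialize: cur = 35
Initialize: running = 0
Entering loop: while cur > 0:
After iteration 1: cur = 3, running = 5
After iteration 2: cur = 0, running = 8
Loop ends.

Final answer: 8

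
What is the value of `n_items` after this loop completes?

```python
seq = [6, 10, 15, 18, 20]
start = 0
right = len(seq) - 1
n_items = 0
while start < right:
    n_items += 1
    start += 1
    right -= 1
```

Let's trace through this code step by step.

Initialize: seq = [6, 10, 15, 18, 20]
Initialize: start = 0
Initialize: right = 4
Initialize: n_items = 0
Entering loop: while start < right:
After iteration 1: start = 1, right = 3, n_items = 1
After iteration 2: start = 2, right = 2, n_items = 2
Loop ends.

Final answer: 2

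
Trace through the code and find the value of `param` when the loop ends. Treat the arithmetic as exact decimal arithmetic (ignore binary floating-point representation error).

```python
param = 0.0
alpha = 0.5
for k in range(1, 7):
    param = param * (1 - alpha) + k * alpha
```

Let's trace through this code step by step.

Initialize: param = 0.0
Initialize: alpha = 0.5
Entering loop: for k in range(1, 7):
After iteration 1: k = 1, param = 0.5
After iteration 2: k = 2, param = 1.25
After iteration 3: k = 3, param = 2.125
After iteration 4: k = 4, param = 3.0625
After iteration 5: k = 5, param = 4.03125
After iteration 6: k = 6, param = 5.015625
Loop ends.

Final answer: 5.015625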